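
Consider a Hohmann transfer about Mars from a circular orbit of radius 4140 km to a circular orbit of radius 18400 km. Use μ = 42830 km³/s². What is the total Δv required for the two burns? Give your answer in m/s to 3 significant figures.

Δv = 1490 m/s

The Hohmann ellipse has a_t = (r₁ + r₂)/2 = 11270 km.
At r₁ the circular-orbit speed is v₁ = √(μ/r₁) = 3.2164 km/s.
On the transfer ellipse at r₁, v² = μ(2/r − 1/a) gives v_p = √[μ(2/r₁ − 1/a_t)] = 4.1098 km/s.
First burn Δv₁ = |v_p − v₁| = 0.8934 km/s.
At r₂, v₂ = √(μ/r₂) = 1.5257 km/s.
Transfer-orbit speed at r₂: v_a = √[μ(2/r₂ − 1/a_t)] = 0.92471 km/s.
Second burn Δv₂ = |v₂ − v_a| = 0.6010 km/s.
Total Δv = Δv₁ + Δv₂ = 1.494 km/s.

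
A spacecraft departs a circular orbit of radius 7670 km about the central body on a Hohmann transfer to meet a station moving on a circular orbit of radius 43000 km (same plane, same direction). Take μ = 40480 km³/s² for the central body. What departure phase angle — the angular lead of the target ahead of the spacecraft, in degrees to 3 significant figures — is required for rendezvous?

φ = 98.6°

Semi-major axis of the transfer orbit: a_t = (7670 + 43000)/2 = 25335 km.
Transfer time t = π√(a_t³/μ) = 62967 s.
The target's mean motion on its circular orbit is ω₂ = √(μ/r₂³) = 2.2564×10^-5 rad/s.
Angle swept by the target during transfer: ω₂·t = 1.4208 rad = 81.41°.
Arrival is 180° from departure on the ellipse, so φ = 180° − 81.41° = 98.6°.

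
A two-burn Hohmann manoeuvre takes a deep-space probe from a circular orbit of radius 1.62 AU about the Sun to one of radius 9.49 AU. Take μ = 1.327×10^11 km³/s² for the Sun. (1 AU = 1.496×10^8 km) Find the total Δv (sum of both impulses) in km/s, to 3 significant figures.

In km: r₁ = 1.62 × 1.496×10^8 = 2.42352×10^8 km; r₂ = 9.49 × 1.496×10^8 = 1.419704×10^9 km.
Transfer-ellipse semi-major axis a_t = (r₁ + r₂)/2 = (2.42352×10^8 + 1.419704×10^9)/2 = 8.31028×10^8 km.
Circular speed at r₁: v₁ = √(μ/r₁) = √(1.327×10^11/2.42352×10^8) = 23.400 km/s.
Transfer-orbit speed at r₁ (v² = μ(2/r − 1/a)): v_p = √[μ(2/r₁ − 1/a_t)] = 30.585 km/s.
First burn Δv₁ = |v_p − v₁| = 7.185 km/s.
At r₂, v₂ = √(μ/r₂) = 9.668 km/s.
Transfer-orbit speed at r₂: v_a = √[μ(2/r₂ − 1/a_t)] = 5.221 km/s.
Second burn Δv₂ = |v₂ − v_a| = 4.447 km/s.
Δv = Δv₁ + Δv₂ = 7.185 + 4.447 = 11.63 km/s.

Δv = 11.6 km/s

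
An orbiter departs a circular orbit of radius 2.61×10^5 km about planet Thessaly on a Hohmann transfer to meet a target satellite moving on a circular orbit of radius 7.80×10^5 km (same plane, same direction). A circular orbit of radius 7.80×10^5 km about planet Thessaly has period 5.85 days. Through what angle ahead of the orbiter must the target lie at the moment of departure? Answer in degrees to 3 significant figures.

φ = 81.9°

From Kepler's third law T² = 4π²r³/μ at r = 7.80×10^5 km, T = 5.85 days = 5.85 × 86400 s = 5.0544×10^5 s: μ = 4π²r³/T² = 7.33338×10^7 km³/s².
The Hohmann ellipse has a_t = (r₁ + r₂)/2 = 5.205×10^5 km.
The half-period of the transfer ellipse is t = π√(a_t³/μ) = 1.3776×10^5 s.
The target's mean motion on its circular orbit is ω₂ = √(μ/r₂³) = 1.2431×10^-5 rad/s.
Angle swept by the target during transfer: ω₂·t = 1.7125 rad = 98.12°.
Arrival is 180° from departure on the ellipse, so φ = 180° − 98.12° = 81.9°.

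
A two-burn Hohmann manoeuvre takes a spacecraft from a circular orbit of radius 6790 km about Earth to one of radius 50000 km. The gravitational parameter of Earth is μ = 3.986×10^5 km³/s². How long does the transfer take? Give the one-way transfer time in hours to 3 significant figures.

Transfer-ellipse semi-major axis a_t = (r₁ + r₂)/2 = (6790 + 50000)/2 = 28395 km.
Half the transfer-orbit period gives t = π√(a_t³/μ) = 23810 s.
Converting: 23810 s ÷ 3600 s/hour = 6.61 hours.

t = 6.61 hours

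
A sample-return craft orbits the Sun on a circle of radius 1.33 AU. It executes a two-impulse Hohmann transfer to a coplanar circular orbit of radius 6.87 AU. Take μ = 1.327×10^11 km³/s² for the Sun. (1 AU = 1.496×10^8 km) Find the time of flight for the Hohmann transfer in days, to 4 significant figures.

t = 1516 days

In km: r₁ = 1.33 × 1.496×10^8 = 1.98968×10^8 km; r₂ = 6.87 × 1.496×10^8 = 1.027752×10^9 km.
Semi-major axis of the transfer orbit: a_t = (1.98968×10^8 + 1.027752×10^9)/2 = 6.1336×10^8 km.
Transfer time t = π√(a_t³/μ) = π√((6.1336×10^8)³ / 1.327×10^11) = 1.310×10^8 s.
Converting: 1.310×10^8 s ÷ 86400 s/day = 1516 days.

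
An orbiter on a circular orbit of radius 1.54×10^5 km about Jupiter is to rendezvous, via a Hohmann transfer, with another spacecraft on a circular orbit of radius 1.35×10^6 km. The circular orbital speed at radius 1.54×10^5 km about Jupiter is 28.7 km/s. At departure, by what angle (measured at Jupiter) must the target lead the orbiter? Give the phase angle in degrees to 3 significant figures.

From the circular-orbit relation v² = μ/r at r = 1.54×10^5 km: μ = v²r = (28.7)² × 1.54×10^5 = 1.26848×10^8 km³/s².
Semi-major axis of the transfer orbit: a_t = (1.540×10^5 + 1.350×10^6)/2 = 7.520×10^5 km.
Transfer time t = π√(a_t³/μ) = 1.819×10^5 s.
Target angular speed ω₂ = √(μ/r₂³) = 7.180×10^-6 rad/s.
Angle swept by the target during transfer: ω₂·t = 1.306 rad = 74.83°.
The orbiter traverses 180° on the transfer ellipse, so the target must lead by 180° − 74.83° = 105°.

φ = 105°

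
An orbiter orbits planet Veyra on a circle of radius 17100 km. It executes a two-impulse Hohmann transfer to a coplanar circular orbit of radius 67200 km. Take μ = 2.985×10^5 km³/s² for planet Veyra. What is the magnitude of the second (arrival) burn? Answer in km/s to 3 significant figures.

Δv₂ = 0.765 km/s

Semi-major axis of the transfer orbit: a_t = (17100 + 67200)/2 = 42150 km.
On the circular orbit at r = 67200 km, v_c = √(μ/r) = 2.1076 km/s.
Vis-viva on the transfer ellipse at r = 67200 km gives v_t = √[μ(2/r − 1/a_t)] = 1.3424 km/s.
Δv₂ = |v_t − v_c| = |1.3424 − 2.1076| = 0.7652 km/s.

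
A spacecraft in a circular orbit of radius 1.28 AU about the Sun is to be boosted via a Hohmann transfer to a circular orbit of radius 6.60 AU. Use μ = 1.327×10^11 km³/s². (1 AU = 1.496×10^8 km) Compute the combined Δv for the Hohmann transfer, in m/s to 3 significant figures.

In km: r₁ = 1.28 × 1.496×10^8 = 1.91488×10^8 km; r₂ = 6.60 × 1.496×10^8 = 9.8736×10^8 km.
Transfer-ellipse semi-major axis a_t = (r₁ + r₂)/2 = (1.91488×10^8 + 9.8736×10^8)/2 = 5.89424×10^8 km.
Circular speed at r₁: v₁ = √(μ/r₁) = √(1.327×10^11/1.91488×10^8) = 26.32478 km/s.
Transfer-orbit speed at r₁ (v² = μ(2/r − 1/a)): v_p = √[μ(2/r₁ − 1/a_t)] = 34.07129 km/s.
First burn Δv₁ = |v_p − v₁| = 7.747 km/s.
Circular speed at r₂: v₂ = √(μ/r₂) = 11.593 km/s.
Transfer-orbit speed at r₂: v_a = √[μ(2/r₂ − 1/a_t)] = 6.6078 km/s.
Second burn Δv₂ = |v₂ − v_a| = 4.985 km/s.
Total Δv = Δv₁ + Δv₂ = 12.73 km/s.

Δv = 12700 m/s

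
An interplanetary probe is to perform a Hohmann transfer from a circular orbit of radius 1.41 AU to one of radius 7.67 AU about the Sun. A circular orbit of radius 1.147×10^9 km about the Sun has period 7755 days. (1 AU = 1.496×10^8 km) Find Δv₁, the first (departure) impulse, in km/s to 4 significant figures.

Δv₁ = 7.519 km/s

From Kepler's third law T² = 4π²r³/μ at r = 1.147×10^9 km, T = 7755 days = 7755 × 86400 s = 6.70032×10^8 s: μ = 4π²r³/T² = 1.32696×10^11 km³/s².
In km: r₁ = 1.41 × 1.496×10^8 = 2.10936×10^8 km; r₂ = 7.67 × 1.496×10^8 = 1.147432×10^9 km.
Semi-major axis of the transfer orbit: a_t = (2.10936×10^8 + 1.147432×10^9)/2 = 6.79184×10^8 km.
On the circular orbit at r = 2.10936×10^8 km, v_c = √(μ/r) = 25.0815 km/s.
Transfer-orbit speed at the same r (vis-viva, a = a_t): v_t = √[μ(2/r − 1/a_t)] = 32.6005 km/s.
Δv₁ = |v_t − v_c| = |32.6005 − 25.0815| = 7.519 km/s.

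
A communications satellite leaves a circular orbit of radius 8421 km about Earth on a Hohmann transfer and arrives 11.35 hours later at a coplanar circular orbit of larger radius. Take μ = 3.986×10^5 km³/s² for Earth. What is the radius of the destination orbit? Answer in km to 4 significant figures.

Transfer time t = 11.35 hours = 40860 s, and t = π√(a_t³/μ).
So a_t = (μ t²/π²)^(1/3) = (3.986×10^5 × (40860)² / π²)^(1/3) = 40702 km.
Since a_t = (r₁ + r₂)/2, r₂ = 2a_t − r₁ = 2×40702 − 8421 = 72983 km.

r₂ = 72980 km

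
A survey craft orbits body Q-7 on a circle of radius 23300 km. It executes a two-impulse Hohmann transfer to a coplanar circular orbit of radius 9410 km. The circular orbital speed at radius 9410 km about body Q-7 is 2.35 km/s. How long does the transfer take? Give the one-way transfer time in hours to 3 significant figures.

t = 8.01 hours

From the circular-orbit relation v² = μ/r at r = 9410 km: μ = v²r = (2.35)² × 9410 = 51966.7 km³/s².
The Hohmann ellipse has a_t = (r₁ + r₂)/2 = 16355 km.
By Kepler's third law the transfer-orbit period is T = 2π√(a_t³/μ), so t = T/2 = 28820 s.
Converting: 28820 s ÷ 3600 s/hour = 8.01 hours.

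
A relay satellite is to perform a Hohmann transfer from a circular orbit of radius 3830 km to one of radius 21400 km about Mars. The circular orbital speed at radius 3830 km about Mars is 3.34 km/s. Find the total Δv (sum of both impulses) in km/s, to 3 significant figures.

Δv = 1.64 km/s

From the circular-orbit relation v² = μ/r at r = 3830 km: μ = v²r = (3.34)² × 3830 = 42725.9 km³/s².
Transfer-ellipse semi-major axis a_t = (r₁ + r₂)/2 = (3830 + 21400)/2 = 12615 km.
At r₁ the circular-orbit speed is v₁ = √(μ/r₁) = 3.3400 km/s.
Transfer-orbit speed at r₁ (vis-viva): v_p = √[μ(2/r₁ − 1/a_t)] = 4.3502 km/s.
First burn Δv₁ = |v_p − v₁| = 1.0102 km/s.
Circular speed at r₂: v₂ = √(μ/r₂) = 1.4129896 km/s.
Transfer-orbit speed at r₂: v_a = √[μ(2/r₂ − 1/a_t)] = 0.77856473 km/s.
Second burn Δv₂ = |v₂ − v_a| = 0.63442 km/s.
Δv = Δv₁ + Δv₂ = 1.0102 + 0.63442 = 1.645 km/s.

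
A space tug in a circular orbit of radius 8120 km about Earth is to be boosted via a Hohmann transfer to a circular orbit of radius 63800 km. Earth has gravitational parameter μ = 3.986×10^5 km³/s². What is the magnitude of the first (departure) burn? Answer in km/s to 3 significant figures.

The Hohmann ellipse has a_t = (r₁ + r₂)/2 = 35960 km.
On the circular orbit at r = 8120 km, v_c = √(μ/r) = 7.006 km/s.
Transfer-orbit speed at the same r (vis-viva, a = a_t): v_t = √[μ(2/r − 1/a_t)] = 9.332 km/s.
Δv₁ = |v_t − v_c| = |9.332 − 7.006| = 2.326 km/s.

Δv₁ = 2.33 km/s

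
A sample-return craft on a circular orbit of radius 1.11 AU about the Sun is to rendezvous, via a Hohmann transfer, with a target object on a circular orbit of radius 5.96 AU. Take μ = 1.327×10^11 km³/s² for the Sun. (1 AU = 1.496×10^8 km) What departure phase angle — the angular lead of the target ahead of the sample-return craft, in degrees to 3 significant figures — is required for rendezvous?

φ = 97.8°

In km: r₁ = 1.11 × 1.496×10^8 = 1.66056×10^8 km; r₂ = 5.96 × 1.496×10^8 = 8.91616×10^8 km.
The Hohmann ellipse has a_t = (r₁ + r₂)/2 = 5.28836×10^8 km.
The half-period of the transfer ellipse is t = π√(a_t³/μ) = 1.049×10^8 s.
The target's mean motion on its circular orbit is ω₂ = √(μ/r₂³) = 1.368×10^-8 rad/s.
Angle swept by the target during transfer: ω₂·t = 1.435 rad = 82.22°.
Arrival is 180° from departure on the ellipse, so φ = 180° − 82.22° = 97.8°.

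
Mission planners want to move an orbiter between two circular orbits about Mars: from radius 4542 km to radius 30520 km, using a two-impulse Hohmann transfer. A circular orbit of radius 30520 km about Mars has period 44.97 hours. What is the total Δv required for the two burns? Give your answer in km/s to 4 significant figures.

From Kepler's third law T² = 4π²r³/μ at r = 30520 km, T = 44.97 hours = 44.97 × 3600 s = 1.61892×10^5 s: μ = 4π²r³/T² = 42821.6 km³/s².
Semi-major axis of the transfer orbit: a_t = (4542 + 30520)/2 = 17531 km.
Circular speed at r₁: v₁ = √(μ/r₁) = √(42821.6/4542) = 3.0705 km/s.
On the transfer ellipse at r₁, v² = μ(2/r − 1/a) gives v_p = √[μ(2/r₁ − 1/a_t)] = 4.0513 km/s.
First burn Δv₁ = |v_p − v₁| = 0.9808 km/s.
Circular speed at r₂: v₂ = √(μ/r₂) = 1.1845 km/s.
Transfer-orbit speed at r₂: v_a = √[μ(2/r₂ − 1/a_t)] = 0.60292 km/s.
Second burn Δv₂ = |v₂ − v_a| = 0.5816 km/s.
Total Δv = Δv₁ + Δv₂ = 1.562 km/s.

Δv = 1.562 km/s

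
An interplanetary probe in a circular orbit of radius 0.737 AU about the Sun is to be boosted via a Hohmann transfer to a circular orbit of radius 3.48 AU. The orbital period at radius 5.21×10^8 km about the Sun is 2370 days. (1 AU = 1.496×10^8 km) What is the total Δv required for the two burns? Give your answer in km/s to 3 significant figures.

Δv = 16.4 km/s

From Kepler's third law T² = 4π²r³/μ at r = 5.21×10^8 km, T = 2370 days = 2370 × 86400 s = 2.04768×10^8 s: μ = 4π²r³/T² = 1.33152×10^11 km³/s².
In km: r₁ = 0.737 × 1.496×10^8 = 1.102552×10^8 km; r₂ = 3.48 × 1.496×10^8 = 5.20608×10^8 km.
Transfer-ellipse semi-major axis a_t = (r₁ + r₂)/2 = (1.102552×10^8 + 5.20608×10^8)/2 = 3.154316×10^8 km.
Circular speed at r₁: v₁ = √(μ/r₁) = √(1.33152×10^11/1.102552×10^8) = 34.7516 km/s.
On the transfer ellipse at r₁, v² = μ(2/r − 1/a) gives v_p = √[μ(2/r₁ − 1/a_t)] = 44.6455 km/s.
First burn Δv₁ = |v_p − v₁| = 9.894 km/s.
At r₂, v₂ = √(μ/r₂) = 15.993 km/s.
Transfer-orbit speed at r₂: v_a = √[μ(2/r₂ − 1/a_t)] = 9.4551 km/s.
Second burn Δv₂ = |v₂ − v_a| = 6.538 km/s.
Total Δv = Δv₁ + Δv₂ = 16.43 km/s.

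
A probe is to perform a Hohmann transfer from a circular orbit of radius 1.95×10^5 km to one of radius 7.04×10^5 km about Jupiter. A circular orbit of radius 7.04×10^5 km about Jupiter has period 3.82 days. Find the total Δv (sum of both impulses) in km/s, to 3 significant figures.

Δv = 11.0 km/s

From Kepler's third law T² = 4π²r³/μ at r = 7.04×10^5 km, T = 3.82 days = 3.82 × 86400 s = 3.30048×10^5 s: μ = 4π²r³/T² = 1.26451×10^8 km³/s².
Transfer-ellipse semi-major axis a_t = (r₁ + r₂)/2 = (1.950×10^5 + 7.040×10^5)/2 = 4.495×10^5 km.
At r₁ the circular-orbit speed is v₁ = √(μ/r₁) = 25.465 km/s.
Transfer-orbit speed at r₁ (vis-viva): v_p = √[μ(2/r₁ − 1/a_t)] = 31.869 km/s.
First burn Δv₁ = |v_p − v₁| = 6.404 km/s.
Circular speed at r₂: v₂ = √(μ/r₂) = 13.402 km/s.
Transfer-orbit speed at r₂: v_a = √[μ(2/r₂ − 1/a_t)] = 8.8273 km/s.
Second burn Δv₂ = |v₂ − v_a| = 4.575 km/s.
Total Δv = Δv₁ + Δv₂ = 10.98 km/s.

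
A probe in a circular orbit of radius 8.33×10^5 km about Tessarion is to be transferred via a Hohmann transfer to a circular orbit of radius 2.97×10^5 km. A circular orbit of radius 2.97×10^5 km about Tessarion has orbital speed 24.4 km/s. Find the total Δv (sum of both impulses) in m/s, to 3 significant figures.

Δv = 9230 m/s

From the circular-orbit relation v² = μ/r at r = 2.97×10^5 km: μ = v²r = (24.4)² × 2.97×10^5 = 1.76822×10^8 km³/s².
The Hohmann ellipse has a_t = (r₁ + r₂)/2 = 5.650×10^5 km.
At r₁ the circular-orbit speed is v₁ = √(μ/r₁) = 14.5695 km/s.
Transfer-orbit speed at r₁ (v² = μ(2/r − 1/a)): v_a = √[μ(2/r₁ − 1/a_t)] = 10.5633 km/s.
First burn Δv₁ = |v_a − v₁| = 4.006 km/s.
Circular speed at r₂: v₂ = √(μ/r₂) = 24.400 km/s.
Transfer-orbit speed at r₂: v_p = √[μ(2/r₂ − 1/a_t)] = 29.627 km/s.
Second burn Δv₂ = |v₂ − v_p| = 5.227 km/s.
Total Δv = Δv₁ + Δv₂ = 9.233 km/s.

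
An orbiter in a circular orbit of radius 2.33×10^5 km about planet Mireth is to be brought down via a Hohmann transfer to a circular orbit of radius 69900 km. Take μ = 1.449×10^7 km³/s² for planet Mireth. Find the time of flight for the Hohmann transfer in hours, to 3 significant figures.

Semi-major axis of the transfer orbit: a_t = (2.330×10^5 + 69900)/2 = 1.5145×10^5 km.
Half the transfer-orbit period gives t = π√(a_t³/μ) = 48640 s.
Converting: 48640 s ÷ 3600 s/hour = 13.5 hours.

t = 13.5 hours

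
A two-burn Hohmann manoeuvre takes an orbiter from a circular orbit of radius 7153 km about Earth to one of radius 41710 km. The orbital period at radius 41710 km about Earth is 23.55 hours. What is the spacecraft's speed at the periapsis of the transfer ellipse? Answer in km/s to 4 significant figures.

From Kepler's third law T² = 4π²r³/μ at r = 41710 km, T = 23.55 hours = 23.55 × 3600 s = 84780 s: μ = 4π²r³/T² = 3.98560×10^5 km³/s².
Transfer-ellipse semi-major axis a_t = (r₁ + r₂)/2 = (7153 + 41710)/2 = 24431.5 km.
At periapsis, r = 7153 km.
From the vis-viva equation, v = √[μ(2/r − 1/a_t)] = 9.753 km/s.

v = 9.753 km/s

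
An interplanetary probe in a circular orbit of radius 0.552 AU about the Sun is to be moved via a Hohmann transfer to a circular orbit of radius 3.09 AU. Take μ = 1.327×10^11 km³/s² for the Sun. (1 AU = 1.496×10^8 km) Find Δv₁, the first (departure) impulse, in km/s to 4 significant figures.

In km: r₁ = 0.552 × 1.496×10^8 = 8.25792×10^7 km; r₂ = 3.09 × 1.496×10^8 = 4.62264×10^8 km.
Semi-major axis of the transfer orbit: a_t = (8.25792×10^7 + 4.62264×10^8)/2 = 2.724216×10^8 km.
On the circular orbit at r = 8.25792×10^7 km, v_c = √(μ/r) = 40.09 km/s.
Transfer-orbit speed at the same r (vis-viva, a = a_t): v_t = √[μ(2/r − 1/a_t)] = 52.22 km/s.
Δv₁ = |v_t − v_c| = |52.22 − 40.09| = 12.13 km/s.

Δv₁ = 12.13 km/s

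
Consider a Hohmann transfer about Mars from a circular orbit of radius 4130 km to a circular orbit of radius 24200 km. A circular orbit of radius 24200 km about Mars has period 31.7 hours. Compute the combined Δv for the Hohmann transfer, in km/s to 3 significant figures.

From Kepler's third law T² = 4π²r³/μ at r = 24200 km, T = 31.7 hours = 31.7 × 3600 s = 1.1412×10^5 s: μ = 4π²r³/T² = 42961.8 km³/s².
The Hohmann ellipse has a_t = (r₁ + r₂)/2 = 14165 km.
At r₁ the circular-orbit speed is v₁ = √(μ/r₁) = 3.2253 km/s.
Transfer-orbit speed at r₁ (vis-viva): v_p = √[μ(2/r₁ − 1/a_t)] = 4.2157 km/s.
First burn Δv₁ = |v_p − v₁| = 0.9904 km/s.
At r₂, v₂ = √(μ/r₂) = 1.332396 km/s.
Transfer-orbit speed at r₂: v_a = √[μ(2/r₂ − 1/a_t)] = 0.7194493 km/s.
Second burn Δv₂ = |v₂ − v_a| = 0.6129 km/s.
Δv = Δv₁ + Δv₂ = 0.9904 + 0.6129 = 1.603 km/s.

Δv = 1.60 km/s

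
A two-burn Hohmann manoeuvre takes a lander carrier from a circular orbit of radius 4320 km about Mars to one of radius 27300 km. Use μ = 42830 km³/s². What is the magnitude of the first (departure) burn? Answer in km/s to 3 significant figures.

The Hohmann ellipse has a_t = (r₁ + r₂)/2 = 15810 km.
Circular speed at r = 4320 km: v_c = √(μ/r) = 3.1487 km/s.
Vis-viva on the transfer ellipse at r = 4320 km gives v_t = √[μ(2/r − 1/a_t)] = 4.1376 km/s.
Δv₁ = |v_t − v_c| = |4.1376 − 3.1487| = 0.9889 km/s.

Δv₁ = 0.989 km/s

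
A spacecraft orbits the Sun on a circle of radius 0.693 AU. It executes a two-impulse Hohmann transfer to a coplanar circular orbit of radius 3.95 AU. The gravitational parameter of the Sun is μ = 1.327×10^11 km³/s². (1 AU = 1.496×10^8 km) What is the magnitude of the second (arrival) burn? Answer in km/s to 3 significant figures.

Δv₂ = 6.80 km/s

In km: r₁ = 0.693 × 1.496×10^8 = 1.036728×10^8 km; r₂ = 3.95 × 1.496×10^8 = 5.9092×10^8 km.
Transfer-ellipse semi-major axis a_t = (r₁ + r₂)/2 = (1.036728×10^8 + 5.9092×10^8)/2 = 3.472964×10^8 km.
Circular speed at r = 5.9092×10^8 km: v_c = √(μ/r) = 14.9855 km/s.
Transfer-orbit speed at the same r (vis-viva, a = a_t): v_t = √[μ(2/r − 1/a_t)] = 8.18754 km/s.
Δv₂ = |v_t − v_c| = |8.18754 − 14.9855| = 6.798 km/s.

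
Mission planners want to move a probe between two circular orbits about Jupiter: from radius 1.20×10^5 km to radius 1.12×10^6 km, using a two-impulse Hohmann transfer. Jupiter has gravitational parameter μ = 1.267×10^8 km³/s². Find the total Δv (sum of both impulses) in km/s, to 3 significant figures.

Semi-major axis of the transfer orbit: a_t = (1.200×10^5 + 1.120×10^6)/2 = 6.200×10^5 km.
At r₁ the circular-orbit speed is v₁ = √(μ/r₁) = 32.49 km/s.
Transfer-orbit speed at r₁ (v² = μ(2/r − 1/a)): v_p = √[μ(2/r₁ − 1/a_t)] = 43.67 km/s.
First burn Δv₁ = |v_p − v₁| = 11.18 km/s.
Circular speed at r₂: v₂ = √(μ/r₂) = 10.636 km/s.
Transfer-orbit speed at r₂: v_a = √[μ(2/r₂ − 1/a_t)] = 4.6792 km/s.
Second burn Δv₂ = |v₂ − v_a| = 5.957 km/s.
Δv = Δv₁ + Δv₂ = 11.18 + 5.957 = 17.14 km/s.

Δv = 17.1 km/s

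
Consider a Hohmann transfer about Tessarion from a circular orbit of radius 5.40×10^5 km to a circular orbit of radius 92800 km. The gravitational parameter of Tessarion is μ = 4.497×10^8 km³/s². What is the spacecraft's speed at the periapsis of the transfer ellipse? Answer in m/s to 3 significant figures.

v = 90900 m/s

Semi-major axis of the transfer orbit: a_t = (5.400×10^5 + 92800)/2 = 3.164×10^5 km.
At periapsis, r = 92800 km.
Vis-viva: v = √[μ(2/r − 1/a_t)] = √[4.497×10^8 × (2/92800 − 1/3.164×10^5)] = 90.94 km/s.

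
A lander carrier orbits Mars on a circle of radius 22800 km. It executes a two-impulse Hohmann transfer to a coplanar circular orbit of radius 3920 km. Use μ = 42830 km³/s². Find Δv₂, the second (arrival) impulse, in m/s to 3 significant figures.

Transfer-ellipse semi-major axis a_t = (r₁ + r₂)/2 = (22800 + 3920)/2 = 13360 km.
Circular speed at r = 3920 km: v_c = √(μ/r) = 3.305 km/s.
Vis-viva on the transfer ellipse at r = 3920 km gives v_t = √[μ(2/r − 1/a_t)] = 4.318 km/s.
Δv₂ = |v_t − v_c| = |4.318 − 3.305| = 1.013 km/s.

Δv₂ = 1010 m/s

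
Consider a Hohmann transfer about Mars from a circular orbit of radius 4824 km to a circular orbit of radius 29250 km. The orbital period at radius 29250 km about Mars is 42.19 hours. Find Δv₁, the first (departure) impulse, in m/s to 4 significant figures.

From Kepler's third law T² = 4π²r³/μ at r = 29250 km, T = 42.19 hours = 42.19 × 3600 s = 1.51884×10^5 s: μ = 4π²r³/T² = 42826.6 km³/s².
The Hohmann ellipse has a_t = (r₁ + r₂)/2 = 17037 km.
Circular speed at r = 4824 km: v_c = √(μ/r) = 2.9796 km/s.
Vis-viva on the transfer ellipse at r = 4824 km gives v_t = √[μ(2/r − 1/a_t)] = 3.9041 km/s.
Δv₁ = |v_t − v_c| = |3.9041 − 2.9796| = 0.9245 km/s.

Δv₁ = 924.5 m/s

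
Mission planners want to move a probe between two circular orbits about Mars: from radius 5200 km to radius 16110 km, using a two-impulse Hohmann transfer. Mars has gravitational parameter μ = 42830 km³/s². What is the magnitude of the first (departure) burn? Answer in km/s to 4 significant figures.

Δv₁ = 0.6590 km/s

The Hohmann ellipse has a_t = (r₁ + r₂)/2 = 10655 km.
Circular speed at r = 5200 km: v_c = √(μ/r) = 2.870 km/s.
Transfer-orbit speed at the same r (vis-viva, a = a_t): v_t = √[μ(2/r − 1/a_t)] = 3.529 km/s.
Δv₁ = |v_t − v_c| = |3.529 − 2.870| = 0.6590 km/s.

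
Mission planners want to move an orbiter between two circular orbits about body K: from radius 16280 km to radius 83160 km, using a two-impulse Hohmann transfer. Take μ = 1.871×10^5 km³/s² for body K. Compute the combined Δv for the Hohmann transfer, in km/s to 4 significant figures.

Transfer-ellipse semi-major axis a_t = (r₁ + r₂)/2 = (16280 + 83160)/2 = 49720 km.
At r₁ the circular-orbit speed is v₁ = √(μ/r₁) = 3.3901 km/s.
On the transfer ellipse at r₁, vis-viva gives v_p = √[μ(2/r₁ − 1/a_t)] = 4.3843 km/s.
First burn Δv₁ = |v_p − v₁| = 0.9942 km/s.
At r₂, v₂ = √(μ/r₂) = 1.500 km/s.
Transfer-orbit speed at r₂: v_a = √[μ(2/r₂ − 1/a_t)] = 0.8583 km/s.
Second burn Δv₂ = |v₂ − v_a| = 0.6417 km/s.
Δv = Δv₁ + Δv₂ = 0.9942 + 0.6417 = 1.636 km/s.

Δv = 1.636 km/s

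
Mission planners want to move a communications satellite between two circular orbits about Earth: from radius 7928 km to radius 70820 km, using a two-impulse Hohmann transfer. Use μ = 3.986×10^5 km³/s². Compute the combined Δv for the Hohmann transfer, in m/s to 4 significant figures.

Semi-major axis of the transfer orbit: a_t = (7928 + 70820)/2 = 39374 km.
Circular speed at r₁: v₁ = √(μ/r₁) = √(3.986×10^5/7928) = 7.091 km/s.
Transfer-orbit speed at r₁ (v² = μ(2/r − 1/a)): v_p = √[μ(2/r₁ − 1/a_t)] = 9.510 km/s.
First burn Δv₁ = |v_p − v₁| = 2.419 km/s.
Circular speed at r₂: v₂ = √(μ/r₂) = 2.3724 km/s.
Transfer-orbit speed at r₂: v_a = √[μ(2/r₂ − 1/a_t)] = 1.0646 km/s.
Second burn Δv₂ = |v₂ − v_a| = 1.308 km/s.
Total Δv = Δv₁ + Δv₂ = 3.727 km/s.

Δv = 3727 m/s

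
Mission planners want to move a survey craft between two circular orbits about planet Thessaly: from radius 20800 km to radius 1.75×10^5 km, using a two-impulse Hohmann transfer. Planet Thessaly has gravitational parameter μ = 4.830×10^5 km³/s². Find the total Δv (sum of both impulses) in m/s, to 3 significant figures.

Transfer-ellipse semi-major axis a_t = (r₁ + r₂)/2 = (20800 + 1.750×10^5)/2 = 97900 km.
Circular speed at r₁: v₁ = √(μ/r₁) = √(4.830×10^5/20800) = 4.8188 km/s.
On the transfer ellipse at r₁, v² = μ(2/r − 1/a) gives v_p = √[μ(2/r₁ − 1/a_t)] = 6.4427 km/s.
First burn Δv₁ = |v_p − v₁| = 1.6239 km/s.
At r₂, v₂ = √(μ/r₂) = 1.66132 km/s.
Transfer-orbit speed at r₂: v_a = √[μ(2/r₂ − 1/a_t)] = 0.765764 km/s.
Second burn Δv₂ = |v₂ − v_a| = 0.89556 km/s.
Total Δv = Δv₁ + Δv₂ = 2.519 km/s.

Δv = 2520 m/s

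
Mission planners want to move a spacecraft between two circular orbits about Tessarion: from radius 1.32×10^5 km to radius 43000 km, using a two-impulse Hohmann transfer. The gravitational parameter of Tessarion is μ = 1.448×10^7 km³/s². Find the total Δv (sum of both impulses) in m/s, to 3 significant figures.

Semi-major axis of the transfer orbit: a_t = (1.320×10^5 + 43000)/2 = 87500 km.
Circular speed at r₁: v₁ = √(μ/r₁) = √(1.448×10^7/1.320×10^5) = 10.4736 km/s.
Transfer-orbit speed at r₁ (vis-viva equation): v_a = √[μ(2/r₁ − 1/a_t)] = 7.34222 km/s.
First burn Δv₁ = |v_a − v₁| = 3.1314 km/s.
At r₂, v₂ = √(μ/r₂) = 18.3506 km/s.
Transfer-orbit speed at r₂: v_p = √[μ(2/r₂ − 1/a_t)] = 22.5389 km/s.
Second burn Δv₂ = |v₂ − v_p| = 4.1883 km/s.
Total Δv = Δv₁ + Δv₂ = 7.320 km/s.

Δv = 7320 m/s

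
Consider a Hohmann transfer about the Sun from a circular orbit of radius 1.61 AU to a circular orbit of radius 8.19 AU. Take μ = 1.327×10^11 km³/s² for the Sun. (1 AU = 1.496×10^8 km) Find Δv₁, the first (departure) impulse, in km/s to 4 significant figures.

In km: r₁ = 1.61 × 1.496×10^8 = 2.40856×10^8 km; r₂ = 8.19 × 1.496×10^8 = 1.225224×10^9 km.
Transfer-ellipse semi-major axis a_t = (r₁ + r₂)/2 = (2.40856×10^8 + 1.225224×10^9)/2 = 7.3304×10^8 km.
On the circular orbit at r = 2.40856×10^8 km, v_c = √(μ/r) = 23.472 km/s.
Vis-viva on the transfer ellipse at r = 2.40856×10^8 km gives v_t = √[μ(2/r − 1/a_t)] = 30.346 km/s.
Δv₁ = |v_t − v_c| = |30.346 − 23.472| = 6.874 km/s.

Δv₁ = 6.874 km/s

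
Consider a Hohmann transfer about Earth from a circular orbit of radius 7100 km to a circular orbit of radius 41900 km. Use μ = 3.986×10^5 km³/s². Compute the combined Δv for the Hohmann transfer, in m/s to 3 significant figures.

Transfer-ellipse semi-major axis a_t = (r₁ + r₂)/2 = (7100 + 41900)/2 = 24500 km.
At r₁ the circular-orbit speed is v₁ = √(μ/r₁) = 7.493 km/s.
Transfer-orbit speed at r₁ (v² = μ(2/r − 1/a)): v_p = √[μ(2/r₁ − 1/a_t)] = 9.799 km/s.
First burn Δv₁ = |v_p − v₁| = 2.306 km/s.
Circular speed at r₂: v₂ = √(μ/r₂) = 3.084 km/s.
Transfer-orbit speed at r₂: v_a = √[μ(2/r₂ − 1/a_t)] = 1.660 km/s.
Second burn Δv₂ = |v₂ − v_a| = 1.424 km/s.
Δv = Δv₁ + Δv₂ = 2.306 + 1.424 = 3.730 km/s.

Δv = 3730 m/s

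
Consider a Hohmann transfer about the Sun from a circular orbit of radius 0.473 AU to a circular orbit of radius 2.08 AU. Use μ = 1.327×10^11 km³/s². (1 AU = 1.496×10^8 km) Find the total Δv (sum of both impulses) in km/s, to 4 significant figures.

Δv = 20.05 km/s

In km: r₁ = 0.473 × 1.496×10^8 = 7.07608×10^7 km; r₂ = 2.08 × 1.496×10^8 = 3.11168×10^8 km.
Transfer-ellipse semi-major axis a_t = (r₁ + r₂)/2 = (7.07608×10^7 + 3.11168×10^8)/2 = 1.909644×10^8 km.
At r₁ the circular-orbit speed is v₁ = √(μ/r₁) = 43.31 km/s.
Transfer-orbit speed at r₁ (vis-viva): v_p = √[μ(2/r₁ − 1/a_t)] = 55.28 km/s.
First burn Δv₁ = |v_p − v₁| = 11.97 km/s.
At r₂, v₂ = √(μ/r₂) = 20.65 km/s.
Transfer-orbit speed at r₂: v_a = √[μ(2/r₂ − 1/a_t)] = 12.57 km/s.
Second burn Δv₂ = |v₂ − v_a| = 8.080 km/s.
Δv = Δv₁ + Δv₂ = 11.97 + 8.080 = 20.05 km/s.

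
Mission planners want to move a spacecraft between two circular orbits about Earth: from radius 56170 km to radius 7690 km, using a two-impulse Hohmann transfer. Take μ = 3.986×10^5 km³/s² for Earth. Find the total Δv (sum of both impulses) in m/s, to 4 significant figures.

Transfer-ellipse semi-major axis a_t = (r₁ + r₂)/2 = (56170 + 7690)/2 = 31930 km.
Circular speed at r₁: v₁ = √(μ/r₁) = √(3.986×10^5/56170) = 2.664 km/s.
On the transfer ellipse at r₁, vis-viva equation gives v_a = √[μ(2/r₁ − 1/a_t)] = 1.307 km/s.
First burn Δv₁ = |v_a − v₁| = 1.357 km/s.
At r₂, v₂ = √(μ/r₂) = 7.200 km/s.
Transfer-orbit speed at r₂: v_p = √[μ(2/r₂ − 1/a_t)] = 9.549 km/s.
Second burn Δv₂ = |v₂ − v_p| = 2.349 km/s.
Total Δv = Δv₁ + Δv₂ = 3.706 km/s.

Δv = 3706 m/s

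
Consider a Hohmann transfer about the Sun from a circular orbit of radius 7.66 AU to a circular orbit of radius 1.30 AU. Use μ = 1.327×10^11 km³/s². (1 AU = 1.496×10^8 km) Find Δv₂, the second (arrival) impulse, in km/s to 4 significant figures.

In km: r₁ = 7.66 × 1.496×10^8 = 1.145936×10^9 km; r₂ = 1.30 × 1.496×10^8 = 1.9448×10^8 km.
The Hohmann ellipse has a_t = (r₁ + r₂)/2 = 6.70208×10^8 km.
On the circular orbit at r = 1.9448×10^8 km, v_c = √(μ/r) = 26.1215 km/s.
Transfer-orbit speed at the same r (vis-viva, a = a_t): v_t = √[μ(2/r − 1/a_t)] = 34.1565 km/s.
Δv₂ = |v_t − v_c| = |34.1565 − 26.1215| = 8.035 km/s.

Δv₂ = 8.035 km/s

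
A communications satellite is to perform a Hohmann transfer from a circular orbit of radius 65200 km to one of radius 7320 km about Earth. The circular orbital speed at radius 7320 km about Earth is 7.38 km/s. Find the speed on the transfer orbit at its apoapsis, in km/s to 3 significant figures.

v = 1.11 km/s

From the circular-orbit relation v² = μ/r at r = 7320 km: μ = v²r = (7.38)² × 7320 = 3.98679×10^5 km³/s².
Transfer-ellipse semi-major axis a_t = (r₁ + r₂)/2 = (65200 + 7320)/2 = 36260 km.
At apoapsis, r = 65200 km.
Vis-viva: v = √[μ(2/r − 1/a_t)] = √[3.98679×10^5 × (2/65200 − 1/36260)] = 1.111 km/s.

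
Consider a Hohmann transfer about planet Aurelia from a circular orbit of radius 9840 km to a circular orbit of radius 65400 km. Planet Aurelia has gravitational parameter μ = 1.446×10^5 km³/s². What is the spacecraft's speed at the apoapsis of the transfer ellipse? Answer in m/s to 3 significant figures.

Transfer-ellipse semi-major axis a_t = (r₁ + r₂)/2 = (9840 + 65400)/2 = 37620 km.
The apoapsis of the transfer ellipse is at r = 65400 km.
Applying v² = μ(2/r − 1/a_t): v = 0.7605 km/s.

v = 760 m/s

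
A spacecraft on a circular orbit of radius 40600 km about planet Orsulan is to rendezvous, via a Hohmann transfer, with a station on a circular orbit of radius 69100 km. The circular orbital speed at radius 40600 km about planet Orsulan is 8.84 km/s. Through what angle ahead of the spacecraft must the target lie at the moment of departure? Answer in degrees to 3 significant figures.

φ = 52.7°

From the circular-orbit relation v² = μ/r at r = 40600 km: μ = v²r = (8.84)² × 40600 = 3.17271×10^6 km³/s².
The Hohmann ellipse has a_t = (r₁ + r₂)/2 = 54850 km.
The half-period of the transfer ellipse is t = π√(a_t³/μ) = 22660 s.
The target's mean motion on its circular orbit is ω₂ = √(μ/r₂³) = 9.806×10^-5 rad/s.
Angle swept by the target during transfer: ω₂·t = 2.222 rad = 127.3°.
The spacecraft traverses 180° on the transfer ellipse, so the target must lead by 180° − 127.3° = 52.7°.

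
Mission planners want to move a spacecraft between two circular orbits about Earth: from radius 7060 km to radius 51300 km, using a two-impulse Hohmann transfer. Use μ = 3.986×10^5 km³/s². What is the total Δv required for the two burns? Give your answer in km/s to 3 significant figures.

Δv = 3.87 km/s

The Hohmann ellipse has a_t = (r₁ + r₂)/2 = 29180 km.
Circular speed at r₁: v₁ = √(μ/r₁) = √(3.986×10^5/7060) = 7.514 km/s.
On the transfer ellipse at r₁, vis-viva gives v_p = √[μ(2/r₁ − 1/a_t)] = 9.963 km/s.
First burn Δv₁ = |v_p − v₁| = 2.449 km/s.
Circular speed at r₂: v₂ = √(μ/r₂) = 2.787 km/s.
Transfer-orbit speed at r₂: v_a = √[μ(2/r₂ − 1/a_t)] = 1.371 km/s.
Second burn Δv₂ = |v₂ − v_a| = 1.416 km/s.
Δv = Δv₁ + Δv₂ = 2.449 + 1.416 = 3.865 km/s.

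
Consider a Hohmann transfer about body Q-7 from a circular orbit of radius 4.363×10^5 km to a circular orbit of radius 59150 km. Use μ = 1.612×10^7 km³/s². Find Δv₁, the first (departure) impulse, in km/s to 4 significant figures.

Δv₁ = 3.108 km/s

The Hohmann ellipse has a_t = (r₁ + r₂)/2 = 2.47725×10^5 km.
On the circular orbit at r = 4.363×10^5 km, v_c = √(μ/r) = 6.078 km/s.
Vis-viva on the transfer ellipse at r = 4.363×10^5 km gives v_t = √[μ(2/r − 1/a_t)] = 2.970 km/s.
Δv₁ = |v_t − v_c| = |2.970 − 6.078| = 3.108 km/s.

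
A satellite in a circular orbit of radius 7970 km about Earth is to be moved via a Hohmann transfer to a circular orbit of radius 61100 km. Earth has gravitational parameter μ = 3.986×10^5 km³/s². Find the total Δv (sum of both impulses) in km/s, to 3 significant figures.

The Hohmann ellipse has a_t = (r₁ + r₂)/2 = 34535 km.
At r₁ the circular-orbit speed is v₁ = √(μ/r₁) = 7.072 km/s.
On the transfer ellipse at r₁, v² = μ(2/r − 1/a) gives v_p = √[μ(2/r₁ − 1/a_t)] = 9.407 km/s.
First burn Δv₁ = |v_p − v₁| = 2.335 km/s.
Circular speed at r₂: v₂ = √(μ/r₂) = 2.554 km/s.
Transfer-orbit speed at r₂: v_a = √[μ(2/r₂ − 1/a_t)] = 1.227 km/s.
Second burn Δv₂ = |v₂ − v_a| = 1.327 km/s.
Δv = Δv₁ + Δv₂ = 2.335 + 1.327 = 3.662 km/s.

Δv = 3.66 km/s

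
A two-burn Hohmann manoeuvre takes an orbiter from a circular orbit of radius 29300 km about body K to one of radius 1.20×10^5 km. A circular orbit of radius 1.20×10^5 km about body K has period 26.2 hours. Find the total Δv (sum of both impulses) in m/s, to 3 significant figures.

From Kepler's third law T² = 4π²r³/μ at r = 1.20×10^5 km, T = 26.2 hours = 26.2 × 3600 s = 94320 s: μ = 4π²r³/T² = 7.66824×10^6 km³/s².
Transfer-ellipse semi-major axis a_t = (r₁ + r₂)/2 = (29300 + 1.200×10^5)/2 = 74650 km.
At r₁ the circular-orbit speed is v₁ = √(μ/r₁) = 16.1776 km/s.
Transfer-orbit speed at r₁ (vis-viva): v_p = √[μ(2/r₁ − 1/a_t)] = 20.5111 km/s.
First burn Δv₁ = |v_p − v₁| = 4.3335 km/s.
At r₂, v₂ = √(μ/r₂) = 7.99387 km/s.
Transfer-orbit speed at r₂: v_a = √[μ(2/r₂ − 1/a_t)] = 5.00814 km/s.
Second burn Δv₂ = |v₂ − v_a| = 2.9857 km/s.
Total Δv = Δv₁ + Δv₂ = 7.319 km/s.

Δv = 7320 m/s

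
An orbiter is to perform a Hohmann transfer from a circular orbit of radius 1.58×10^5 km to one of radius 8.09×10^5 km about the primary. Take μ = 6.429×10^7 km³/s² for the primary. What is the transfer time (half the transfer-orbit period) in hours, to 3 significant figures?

Transfer-ellipse semi-major axis a_t = (r₁ + r₂)/2 = (1.580×10^5 + 8.090×10^5)/2 = 4.835×10^5 km.
Half the transfer-orbit period gives t = π√(a_t³/μ) = 1.317×10^5 s.
Converting: 1.317×10^5 s ÷ 3600 s/hour = 36.6 hours.

t = 36.6 hours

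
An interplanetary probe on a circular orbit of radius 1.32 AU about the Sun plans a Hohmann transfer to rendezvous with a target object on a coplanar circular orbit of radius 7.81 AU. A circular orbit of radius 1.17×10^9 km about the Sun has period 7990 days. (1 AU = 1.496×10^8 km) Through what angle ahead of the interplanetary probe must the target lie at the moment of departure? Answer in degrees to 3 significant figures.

From Kepler's third law T² = 4π²r³/μ at r = 1.17×10^9 km, T = 7990 days = 7990 × 86400 s = 6.90336×10^8 s: μ = 4π²r³/T² = 1.32677×10^11 km³/s².
In km: r₁ = 1.32 × 1.496×10^8 = 1.97472×10^8 km; r₂ = 7.81 × 1.496×10^8 = 1.168376×10^9 km.
Semi-major axis of the transfer orbit: a_t = (1.97472×10^8 + 1.168376×10^9)/2 = 6.82924×10^8 km.
Transfer time t = π√(a_t³/μ) = 1.539×10^8 s.
Target angular speed ω₂ = √(μ/r₂³) = 9.121×10^-9 rad/s.
Angle swept by the target during transfer: ω₂·t = 1.404 rad = 80.44°.
The interplanetary probe traverses 180° on the transfer ellipse, so the target must lead by 180° − 80.44° = 99.6°.

φ = 99.6°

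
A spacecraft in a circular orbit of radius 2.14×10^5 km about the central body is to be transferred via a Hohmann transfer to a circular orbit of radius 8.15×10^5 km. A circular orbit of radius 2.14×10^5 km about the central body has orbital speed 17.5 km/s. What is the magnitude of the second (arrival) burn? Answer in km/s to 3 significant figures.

From the circular-orbit relation v² = μ/r at r = 2.14×10^5 km: μ = v²r = (17.5)² × 2.14×10^5 = 6.55375×10^7 km³/s².
The Hohmann ellipse has a_t = (r₁ + r₂)/2 = 5.145×10^5 km.
On the circular orbit at r = 8.150×10^5 km, v_c = √(μ/r) = 8.967 km/s.
Transfer-orbit speed at the same r (vis-viva, a = a_t): v_t = √[μ(2/r − 1/a_t)] = 5.783 km/s.
Δv₂ = |v_t − v_c| = |5.783 − 8.967| = 3.184 km/s.

Δv₂ = 3.18 km/s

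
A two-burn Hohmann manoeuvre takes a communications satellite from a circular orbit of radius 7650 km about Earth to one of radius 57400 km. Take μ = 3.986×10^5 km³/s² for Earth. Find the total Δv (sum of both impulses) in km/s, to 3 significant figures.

Semi-major axis of the transfer orbit: a_t = (7650 + 57400)/2 = 32525 km.
At r₁ the circular-orbit speed is v₁ = √(μ/r₁) = 7.218 km/s.
On the transfer ellipse at r₁, vis-viva gives v_p = √[μ(2/r₁ − 1/a_t)] = 9.589 km/s.
First burn Δv₁ = |v_p − v₁| = 2.371 km/s.
Circular speed at r₂: v₂ = √(μ/r₂) = 2.635 km/s.
Transfer-orbit speed at r₂: v_a = √[μ(2/r₂ − 1/a_t)] = 1.278 km/s.
Second burn Δv₂ = |v₂ − v_a| = 1.357 km/s.
Total Δv = Δv₁ + Δv₂ = 3.728 km/s.

Δv = 3.73 km/s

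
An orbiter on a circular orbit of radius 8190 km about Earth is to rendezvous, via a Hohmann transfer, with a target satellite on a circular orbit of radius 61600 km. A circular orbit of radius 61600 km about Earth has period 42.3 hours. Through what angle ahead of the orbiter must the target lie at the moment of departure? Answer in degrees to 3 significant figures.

From Kepler's third law T² = 4π²r³/μ at r = 61600 km, T = 42.3 hours = 42.3 × 3600 s = 1.5228×10^5 s: μ = 4π²r³/T² = 3.97939×10^5 km³/s².
The Hohmann ellipse has a_t = (r₁ + r₂)/2 = 34895 km.
Transfer time t = π√(a_t³/μ) = 32462.8 s.
Target angular speed ω₂ = √(μ/r₂³) = 4.12607×10^-5 rad/s.
Angle swept by the target during transfer: ω₂·t = 1.3394 rad = 76.74°.
The orbiter traverses 180° on the transfer ellipse, so the target must lead by 180° − 76.74° = 103°.

φ = 103°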